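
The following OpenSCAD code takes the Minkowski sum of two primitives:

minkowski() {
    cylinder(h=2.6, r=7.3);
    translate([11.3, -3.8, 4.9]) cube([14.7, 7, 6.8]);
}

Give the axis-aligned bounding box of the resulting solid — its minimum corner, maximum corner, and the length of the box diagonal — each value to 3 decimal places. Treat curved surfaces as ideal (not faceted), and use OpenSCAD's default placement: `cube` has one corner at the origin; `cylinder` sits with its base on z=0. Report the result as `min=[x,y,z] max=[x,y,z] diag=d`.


min=[4.000,-11.100,4.900] max=[33.300,10.500,14.300] diag=37.595

A = translate([11.3, -3.8, 4.9]) cube([14.7, 7, 6.8]) → bbox [11.3,-3.8,4.9] .. [26,3.2,11.7]
B = cylinder(h=2.6, r=7.3) → bbox [-7.3,-7.3,0] .. [7.3,7.3,2.6]
lo = A.lo+B.lo = [11.3-7.3, -3.8-7.3, 4.9+0] = [4.000,-11.100,4.900]
hi = A.hi+B.hi = [26+7.3, 3.2+7.3, 11.7+2.6] = [33.300,10.500,14.300]
diag = √(29.3²+21.6²+9.4²) = √1413.41 = 37.595


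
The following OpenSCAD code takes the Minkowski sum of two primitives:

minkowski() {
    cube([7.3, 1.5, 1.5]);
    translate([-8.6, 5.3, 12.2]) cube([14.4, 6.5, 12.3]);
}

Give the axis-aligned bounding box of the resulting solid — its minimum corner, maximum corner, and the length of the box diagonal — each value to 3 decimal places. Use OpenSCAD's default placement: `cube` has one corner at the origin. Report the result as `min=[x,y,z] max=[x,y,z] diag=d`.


min=[-8.600,5.300,12.200] max=[13.100,13.300,26.000] diag=26.932

A = translate([-8.6, 5.3, 12.2]) cube([14.4, 6.5, 12.3]) → bbox [-8.6,5.3,12.2] .. [5.8,11.8,24.5]
B = cube([7.3, 1.5, 1.5]) → bbox [0,0,0] .. [7.3,1.5,1.5]
lo = A.lo+B.lo = [-8.6+0, 5.3+0, 12.2+0] = [-8.600,5.300,12.200]
hi = A.hi+B.hi = [5.8+7.3, 11.8+1.5, 24.5+1.5] = [13.100,13.300,26.000]
diag = √(21.7²+8²+13.8²) = √725.33 = 26.932


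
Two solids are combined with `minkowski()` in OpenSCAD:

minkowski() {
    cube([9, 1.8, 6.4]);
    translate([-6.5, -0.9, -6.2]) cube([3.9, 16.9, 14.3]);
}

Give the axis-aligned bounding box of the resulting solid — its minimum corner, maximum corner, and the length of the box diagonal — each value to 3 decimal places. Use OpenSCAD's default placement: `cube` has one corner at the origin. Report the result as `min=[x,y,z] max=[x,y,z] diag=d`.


A = translate([-6.5, -0.9, -6.2]) cube([3.9, 16.9, 14.3]) → bbox [-6.5,-0.9,-6.2] .. [-2.6,16,8.1]
B = cube([9, 1.8, 6.4]) → bbox [0,0,0] .. [9,1.8,6.4]
lo = A.lo+B.lo = [-6.5+0, -0.9+0, -6.2+0] = [-6.500,-0.900,-6.200]
hi = A.hi+B.hi = [-2.6+9, 16+1.8, 8.1+6.4] = [6.400,17.800,14.500]
diag = √(12.9²+18.7²+20.7²) = √944.59 = 30.734

min=[-6.500,-0.900,-6.200] max=[6.400,17.800,14.500] diag=30.734


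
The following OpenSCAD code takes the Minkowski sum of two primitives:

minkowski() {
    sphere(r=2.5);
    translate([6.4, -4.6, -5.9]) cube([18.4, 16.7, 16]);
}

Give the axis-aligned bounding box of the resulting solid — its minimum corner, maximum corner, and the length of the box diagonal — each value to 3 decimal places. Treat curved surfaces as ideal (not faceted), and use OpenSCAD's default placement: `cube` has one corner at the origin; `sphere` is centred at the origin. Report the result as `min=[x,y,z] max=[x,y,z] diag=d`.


min=[3.900,-7.100,-8.400] max=[27.300,14.600,12.600] diag=38.203

A = translate([6.4, -4.6, -5.9]) cube([18.4, 16.7, 16]) → bbox [6.4,-4.6,-5.9] .. [24.8,12.1,10.1]
B = sphere(r=2.5) → bbox [-2.5,-2.5,-2.5] .. [2.5,2.5,2.5]
lo = A.lo+B.lo = [6.4-2.5, -4.6-2.5, -5.9-2.5] = [3.900,-7.100,-8.400]
hi = A.hi+B.hi = [24.8+2.5, 12.1+2.5, 10.1+2.5] = [27.300,14.600,12.600]
diag = √(23.4²+21.7²+21²) = √1459.45 = 38.203


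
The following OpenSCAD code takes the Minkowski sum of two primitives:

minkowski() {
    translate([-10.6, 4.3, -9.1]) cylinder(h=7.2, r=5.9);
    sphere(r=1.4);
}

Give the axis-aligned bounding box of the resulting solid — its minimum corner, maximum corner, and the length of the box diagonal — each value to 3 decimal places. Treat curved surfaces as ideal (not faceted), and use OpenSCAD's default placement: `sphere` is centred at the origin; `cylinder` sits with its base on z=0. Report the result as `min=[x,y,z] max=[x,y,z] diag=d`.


min=[-17.900,-3.000,-10.500] max=[-3.300,11.600,-0.500] diag=22.942

A = translate([-10.6, 4.3, -9.1]) cylinder(h=7.2, r=5.9) → bbox [-16.5,-1.6,-9.1] .. [-4.7,10.2,-1.9]
B = sphere(r=1.4) → bbox [-1.4,-1.4,-1.4] .. [1.4,1.4,1.4]
lo = A.lo+B.lo = [-16.5-1.4, -1.6-1.4, -9.1-1.4] = [-17.900,-3.000,-10.500]
hi = A.hi+B.hi = [-4.7+1.4, 10.2+1.4, -1.9+1.4] = [-3.300,11.600,-0.500]
diag = √(14.6²+14.6²+10²) = √526.32 = 22.942


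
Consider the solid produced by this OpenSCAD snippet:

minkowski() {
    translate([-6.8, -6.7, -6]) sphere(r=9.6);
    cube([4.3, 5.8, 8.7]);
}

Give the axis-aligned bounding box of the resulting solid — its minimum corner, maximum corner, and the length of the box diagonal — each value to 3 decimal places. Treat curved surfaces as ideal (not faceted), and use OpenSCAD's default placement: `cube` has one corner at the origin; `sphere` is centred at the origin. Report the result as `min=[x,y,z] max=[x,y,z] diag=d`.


min=[-16.400,-16.300,-15.600] max=[7.100,8.700,12.300] diag=44.223

A = translate([-6.8, -6.7, -6]) sphere(r=9.6) → bbox [-16.4,-16.3,-15.6] .. [2.8,2.9,3.6]
B = cube([4.3, 5.8, 8.7]) → bbox [0,0,0] .. [4.3,5.8,8.7]
lo = A.lo+B.lo = [-16.4+0, -16.3+0, -15.6+0] = [-16.400,-16.300,-15.600]
hi = A.hi+B.hi = [2.8+4.3, 2.9+5.8, 3.6+8.7] = [7.100,8.700,12.300]
diag = √(23.5²+25²+27.9²) = √1955.66 = 44.223


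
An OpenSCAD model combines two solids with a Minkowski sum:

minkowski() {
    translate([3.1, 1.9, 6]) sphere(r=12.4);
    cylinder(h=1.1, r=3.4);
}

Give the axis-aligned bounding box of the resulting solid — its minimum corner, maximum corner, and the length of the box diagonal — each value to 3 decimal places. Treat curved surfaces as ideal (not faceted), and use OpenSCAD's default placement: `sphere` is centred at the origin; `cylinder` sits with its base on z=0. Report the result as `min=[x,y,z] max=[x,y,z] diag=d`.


min=[-12.700,-13.900,-6.400] max=[18.900,17.700,19.500] diag=51.652

A = translate([3.1, 1.9, 6]) sphere(r=12.4) → bbox [-9.3,-10.5,-6.4] .. [15.5,14.3,18.4]
B = cylinder(h=1.1, r=3.4) → bbox [-3.4,-3.4,0] .. [3.4,3.4,1.1]
lo = A.lo+B.lo = [-9.3-3.4, -10.5-3.4, -6.4+0] = [-12.700,-13.900,-6.400]
hi = A.hi+B.hi = [15.5+3.4, 14.3+3.4, 18.4+1.1] = [18.900,17.700,19.500]
diag = √(31.6²+31.6²+25.9²) = √2667.93 = 51.652


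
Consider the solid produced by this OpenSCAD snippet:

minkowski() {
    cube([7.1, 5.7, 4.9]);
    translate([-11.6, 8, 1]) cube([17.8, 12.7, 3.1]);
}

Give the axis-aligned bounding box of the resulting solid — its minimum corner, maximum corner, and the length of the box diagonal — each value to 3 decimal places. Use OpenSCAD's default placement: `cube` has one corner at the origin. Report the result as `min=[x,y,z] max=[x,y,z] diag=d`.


A = translate([-11.6, 8, 1]) cube([17.8, 12.7, 3.1]) → bbox [-11.6,8,1] .. [6.2,20.7,4.1]
B = cube([7.1, 5.7, 4.9]) → bbox [0,0,0] .. [7.1,5.7,4.9]
lo = A.lo+B.lo = [-11.6+0, 8+0, 1+0] = [-11.600,8.000,1.000]
hi = A.hi+B.hi = [6.2+7.1, 20.7+5.7, 4.1+4.9] = [13.300,26.400,9.000]
diag = √(24.9²+18.4²+8²) = √1022.57 = 31.978

min=[-11.600,8.000,1.000] max=[13.300,26.400,9.000] diag=31.978


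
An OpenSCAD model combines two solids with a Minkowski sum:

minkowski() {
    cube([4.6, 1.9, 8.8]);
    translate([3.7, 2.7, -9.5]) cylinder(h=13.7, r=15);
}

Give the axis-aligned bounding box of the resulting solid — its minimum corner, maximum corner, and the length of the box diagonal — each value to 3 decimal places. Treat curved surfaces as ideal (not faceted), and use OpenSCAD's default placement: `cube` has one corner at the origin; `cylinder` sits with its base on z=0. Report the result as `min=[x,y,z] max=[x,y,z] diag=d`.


A = translate([3.7, 2.7, -9.5]) cylinder(h=13.7, r=15) → bbox [-11.3,-12.3,-9.5] .. [18.7,17.7,4.2]
B = cube([4.6, 1.9, 8.8]) → bbox [0,0,0] .. [4.6,1.9,8.8]
lo = A.lo+B.lo = [-11.3+0, -12.3+0, -9.5+0] = [-11.300,-12.300,-9.500]
hi = A.hi+B.hi = [18.7+4.6, 17.7+1.9, 4.2+8.8] = [23.300,19.600,13.000]
diag = √(34.6²+31.9²+22.5²) = √2721.02 = 52.163

min=[-11.300,-12.300,-9.500] max=[23.300,19.600,13.000] diag=52.163


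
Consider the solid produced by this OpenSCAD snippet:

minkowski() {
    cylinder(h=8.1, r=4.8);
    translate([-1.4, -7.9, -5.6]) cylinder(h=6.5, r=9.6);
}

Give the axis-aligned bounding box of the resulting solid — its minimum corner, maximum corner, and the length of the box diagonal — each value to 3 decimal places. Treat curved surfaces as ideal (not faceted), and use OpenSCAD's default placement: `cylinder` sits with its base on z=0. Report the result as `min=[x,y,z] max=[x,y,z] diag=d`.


min=[-15.800,-22.300,-5.600] max=[13.000,6.500,9.000] diag=43.267

A = translate([-1.4, -7.9, -5.6]) cylinder(h=6.5, r=9.6) → bbox [-11,-17.5,-5.6] .. [8.2,1.7,0.9]
B = cylinder(h=8.1, r=4.8) → bbox [-4.8,-4.8,0] .. [4.8,4.8,8.1]
lo = A.lo+B.lo = [-11-4.8, -17.5-4.8, -5.6+0] = [-15.800,-22.300,-5.600]
hi = A.hi+B.hi = [8.2+4.8, 1.7+4.8, 0.9+8.1] = [13.000,6.500,9.000]
diag = √(28.8²+28.8²+14.6²) = √1872.04 = 43.267


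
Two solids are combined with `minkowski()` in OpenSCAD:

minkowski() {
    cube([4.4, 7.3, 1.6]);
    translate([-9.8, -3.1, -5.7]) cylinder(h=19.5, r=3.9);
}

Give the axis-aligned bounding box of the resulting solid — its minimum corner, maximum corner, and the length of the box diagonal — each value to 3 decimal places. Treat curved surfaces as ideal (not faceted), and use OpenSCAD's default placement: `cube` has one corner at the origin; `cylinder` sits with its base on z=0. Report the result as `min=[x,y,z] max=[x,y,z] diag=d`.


min=[-13.700,-7.000,-5.700] max=[-1.500,8.100,15.400] diag=28.672

A = translate([-9.8, -3.1, -5.7]) cylinder(h=19.5, r=3.9) → bbox [-13.7,-7,-5.7] .. [-5.9,0.8,13.8]
B = cube([4.4, 7.3, 1.6]) → bbox [0,0,0] .. [4.4,7.3,1.6]
lo = A.lo+B.lo = [-13.7+0, -7+0, -5.7+0] = [-13.700,-7.000,-5.700]
hi = A.hi+B.hi = [-5.9+4.4, 0.8+7.3, 13.8+1.6] = [-1.500,8.100,15.400]
diag = √(12.2²+15.1²+21.1²) = √822.06 = 28.672


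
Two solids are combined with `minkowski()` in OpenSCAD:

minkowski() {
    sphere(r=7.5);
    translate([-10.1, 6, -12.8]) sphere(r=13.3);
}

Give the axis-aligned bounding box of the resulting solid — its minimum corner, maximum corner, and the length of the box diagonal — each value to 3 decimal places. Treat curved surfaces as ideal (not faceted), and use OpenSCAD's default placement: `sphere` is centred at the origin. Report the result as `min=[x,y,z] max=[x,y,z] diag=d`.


min=[-30.900,-14.800,-33.600] max=[10.700,26.800,8.000] diag=72.053

A = translate([-10.1, 6, -12.8]) sphere(r=13.3) → bbox [-23.4,-7.3,-26.1] .. [3.2,19.3,0.5]
B = sphere(r=7.5) → bbox [-7.5,-7.5,-7.5] .. [7.5,7.5,7.5]
lo = A.lo+B.lo = [-23.4-7.5, -7.3-7.5, -26.1-7.5] = [-30.900,-14.800,-33.600]
hi = A.hi+B.hi = [3.2+7.5, 19.3+7.5, 0.5+7.5] = [10.700,26.800,8.000]
diag = √(41.6²+41.6²+41.6²) = √5191.68 = 72.053


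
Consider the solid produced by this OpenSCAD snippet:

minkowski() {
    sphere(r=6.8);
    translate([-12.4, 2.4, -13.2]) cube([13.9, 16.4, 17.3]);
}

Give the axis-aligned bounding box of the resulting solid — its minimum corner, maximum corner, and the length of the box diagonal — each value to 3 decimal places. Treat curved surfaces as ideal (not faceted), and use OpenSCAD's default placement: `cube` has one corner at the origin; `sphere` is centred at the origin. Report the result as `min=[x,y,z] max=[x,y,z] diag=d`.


A = translate([-12.4, 2.4, -13.2]) cube([13.9, 16.4, 17.3]) → bbox [-12.4,2.4,-13.2] .. [1.5,18.8,4.1]
B = sphere(r=6.8) → bbox [-6.8,-6.8,-6.8] .. [6.8,6.8,6.8]
lo = A.lo+B.lo = [-12.4-6.8, 2.4-6.8, -13.2-6.8] = [-19.200,-4.400,-20.000]
hi = A.hi+B.hi = [1.5+6.8, 18.8+6.8, 4.1+6.8] = [8.300,25.600,10.900]
diag = √(27.5²+30²+30.9²) = √2611.06 = 51.099

min=[-19.200,-4.400,-20.000] max=[8.300,25.600,10.900] diag=51.099


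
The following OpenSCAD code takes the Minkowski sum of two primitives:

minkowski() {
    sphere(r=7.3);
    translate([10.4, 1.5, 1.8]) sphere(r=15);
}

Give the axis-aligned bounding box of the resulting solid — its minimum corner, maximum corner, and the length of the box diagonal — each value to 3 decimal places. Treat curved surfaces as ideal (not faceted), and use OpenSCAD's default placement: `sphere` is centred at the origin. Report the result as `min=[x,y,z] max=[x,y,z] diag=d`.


A = translate([10.4, 1.5, 1.8]) sphere(r=15) → bbox [-4.6,-13.5,-13.2] .. [25.4,16.5,16.8]
B = sphere(r=7.3) → bbox [-7.3,-7.3,-7.3] .. [7.3,7.3,7.3]
lo = A.lo+B.lo = [-4.6-7.3, -13.5-7.3, -13.2-7.3] = [-11.900,-20.800,-20.500]
hi = A.hi+B.hi = [25.4+7.3, 16.5+7.3, 16.8+7.3] = [32.700,23.800,24.100]
diag = √(44.6²+44.6²+44.6²) = √5967.48 = 77.249

min=[-11.900,-20.800,-20.500] max=[32.700,23.800,24.100] diag=77.249


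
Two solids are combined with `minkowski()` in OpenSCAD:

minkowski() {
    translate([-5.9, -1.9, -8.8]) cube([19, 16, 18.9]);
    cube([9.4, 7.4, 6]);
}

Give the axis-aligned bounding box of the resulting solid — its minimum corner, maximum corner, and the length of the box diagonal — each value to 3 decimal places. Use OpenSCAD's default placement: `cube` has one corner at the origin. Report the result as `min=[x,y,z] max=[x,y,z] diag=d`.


A = translate([-5.9, -1.9, -8.8]) cube([19, 16, 18.9]) → bbox [-5.9,-1.9,-8.8] .. [13.1,14.1,10.1]
B = cube([9.4, 7.4, 6]) → bbox [0,0,0] .. [9.4,7.4,6]
lo = A.lo+B.lo = [-5.9+0, -1.9+0, -8.8+0] = [-5.900,-1.900,-8.800]
hi = A.hi+B.hi = [13.1+9.4, 14.1+7.4, 10.1+6] = [22.500,21.500,16.100]
diag = √(28.4²+23.4²+24.9²) = √1974.13 = 44.431

min=[-5.900,-1.900,-8.800] max=[22.500,21.500,16.100] diag=44.431


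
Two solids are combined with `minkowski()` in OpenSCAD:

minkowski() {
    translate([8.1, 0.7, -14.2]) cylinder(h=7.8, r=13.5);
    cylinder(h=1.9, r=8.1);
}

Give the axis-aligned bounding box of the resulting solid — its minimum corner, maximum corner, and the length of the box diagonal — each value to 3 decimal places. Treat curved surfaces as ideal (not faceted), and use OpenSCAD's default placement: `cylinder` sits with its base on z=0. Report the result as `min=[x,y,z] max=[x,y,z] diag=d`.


min=[-13.500,-20.900,-14.200] max=[29.700,22.300,-4.500] diag=61.859

A = translate([8.1, 0.7, -14.2]) cylinder(h=7.8, r=13.5) → bbox [-5.4,-12.8,-14.2] .. [21.6,14.2,-6.4]
B = cylinder(h=1.9, r=8.1) → bbox [-8.1,-8.1,0] .. [8.1,8.1,1.9]
lo = A.lo+B.lo = [-5.4-8.1, -12.8-8.1, -14.2+0] = [-13.500,-20.900,-14.200]
hi = A.hi+B.hi = [21.6+8.1, 14.2+8.1, -6.4+1.9] = [29.700,22.300,-4.500]
diag = √(43.2²+43.2²+9.7²) = √3826.57 = 61.859


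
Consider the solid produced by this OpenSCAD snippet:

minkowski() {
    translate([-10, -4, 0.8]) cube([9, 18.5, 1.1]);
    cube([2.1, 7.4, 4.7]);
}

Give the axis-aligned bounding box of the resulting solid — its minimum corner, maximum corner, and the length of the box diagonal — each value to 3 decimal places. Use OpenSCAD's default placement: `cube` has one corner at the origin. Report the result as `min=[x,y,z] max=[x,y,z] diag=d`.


min=[-10.000,-4.000,0.800] max=[1.100,21.900,6.600] diag=28.769

A = translate([-10, -4, 0.8]) cube([9, 18.5, 1.1]) → bbox [-10,-4,0.8] .. [-1,14.5,1.9]
B = cube([2.1, 7.4, 4.7]) → bbox [0,0,0] .. [2.1,7.4,4.7]
lo = A.lo+B.lo = [-10+0, -4+0, 0.8+0] = [-10.000,-4.000,0.800]
hi = A.hi+B.hi = [-1+2.1, 14.5+7.4, 1.9+4.7] = [1.100,21.900,6.600]
diag = √(11.1²+25.9²+5.8²) = √827.66 = 28.769


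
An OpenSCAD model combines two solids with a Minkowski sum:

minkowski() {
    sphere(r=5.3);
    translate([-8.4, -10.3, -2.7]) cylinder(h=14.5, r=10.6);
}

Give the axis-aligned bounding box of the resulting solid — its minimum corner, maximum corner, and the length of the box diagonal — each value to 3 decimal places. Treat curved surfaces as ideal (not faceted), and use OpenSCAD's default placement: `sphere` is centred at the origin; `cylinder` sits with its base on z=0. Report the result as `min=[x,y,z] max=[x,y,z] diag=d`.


min=[-24.300,-26.200,-8.000] max=[7.500,5.600,17.100] diag=51.502

A = translate([-8.4, -10.3, -2.7]) cylinder(h=14.5, r=10.6) → bbox [-19,-20.9,-2.7] .. [2.2,0.3,11.8]
B = sphere(r=5.3) → bbox [-5.3,-5.3,-5.3] .. [5.3,5.3,5.3]
lo = A.lo+B.lo = [-19-5.3, -20.9-5.3, -2.7-5.3] = [-24.300,-26.200,-8.000]
hi = A.hi+B.hi = [2.2+5.3, 0.3+5.3, 11.8+5.3] = [7.500,5.600,17.100]
diag = √(31.8²+31.8²+25.1²) = √2652.49 = 51.502


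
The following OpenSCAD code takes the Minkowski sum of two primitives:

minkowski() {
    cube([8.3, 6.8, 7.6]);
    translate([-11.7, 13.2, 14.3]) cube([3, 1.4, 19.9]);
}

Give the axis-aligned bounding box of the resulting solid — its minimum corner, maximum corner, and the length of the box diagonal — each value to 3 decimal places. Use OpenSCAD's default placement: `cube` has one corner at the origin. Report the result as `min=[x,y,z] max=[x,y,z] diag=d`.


min=[-11.700,13.200,14.300] max=[-0.400,21.400,41.800] diag=30.841

A = translate([-11.7, 13.2, 14.3]) cube([3, 1.4, 19.9]) → bbox [-11.7,13.2,14.3] .. [-8.7,14.6,34.2]
B = cube([8.3, 6.8, 7.6]) → bbox [0,0,0] .. [8.3,6.8,7.6]
lo = A.lo+B.lo = [-11.7+0, 13.2+0, 14.3+0] = [-11.700,13.200,14.300]
hi = A.hi+B.hi = [-8.7+8.3, 14.6+6.8, 34.2+7.6] = [-0.400,21.400,41.800]
diag = √(11.3²+8.2²+27.5²) = √951.18 = 30.841


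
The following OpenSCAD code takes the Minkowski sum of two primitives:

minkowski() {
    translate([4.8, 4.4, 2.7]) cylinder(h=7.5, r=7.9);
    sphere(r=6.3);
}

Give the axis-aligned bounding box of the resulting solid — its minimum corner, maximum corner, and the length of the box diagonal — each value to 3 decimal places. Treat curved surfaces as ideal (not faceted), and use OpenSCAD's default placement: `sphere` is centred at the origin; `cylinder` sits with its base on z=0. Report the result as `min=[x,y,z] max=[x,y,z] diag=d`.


A = translate([4.8, 4.4, 2.7]) cylinder(h=7.5, r=7.9) → bbox [-3.1,-3.5,2.7] .. [12.7,12.3,10.2]
B = sphere(r=6.3) → bbox [-6.3,-6.3,-6.3] .. [6.3,6.3,6.3]
lo = A.lo+B.lo = [-3.1-6.3, -3.5-6.3, 2.7-6.3] = [-9.400,-9.800,-3.600]
hi = A.hi+B.hi = [12.7+6.3, 12.3+6.3, 10.2+6.3] = [19.000,18.600,16.500]
diag = √(28.4²+28.4²+20.1²) = √2017.13 = 44.912

min=[-9.400,-9.800,-3.600] max=[19.000,18.600,16.500] diag=44.912


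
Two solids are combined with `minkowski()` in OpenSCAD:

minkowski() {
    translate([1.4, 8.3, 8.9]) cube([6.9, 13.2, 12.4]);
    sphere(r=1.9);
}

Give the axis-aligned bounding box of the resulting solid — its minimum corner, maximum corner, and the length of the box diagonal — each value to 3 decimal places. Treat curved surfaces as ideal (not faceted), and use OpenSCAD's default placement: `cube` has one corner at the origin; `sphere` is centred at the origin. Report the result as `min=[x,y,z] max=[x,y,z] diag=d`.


min=[-0.500,6.400,7.000] max=[10.200,23.400,23.200] diag=25.806

A = translate([1.4, 8.3, 8.9]) cube([6.9, 13.2, 12.4]) → bbox [1.4,8.3,8.9] .. [8.3,21.5,21.3]
B = sphere(r=1.9) → bbox [-1.9,-1.9,-1.9] .. [1.9,1.9,1.9]
lo = A.lo+B.lo = [1.4-1.9, 8.3-1.9, 8.9-1.9] = [-0.500,6.400,7.000]
hi = A.hi+B.hi = [8.3+1.9, 21.5+1.9, 21.3+1.9] = [10.200,23.400,23.200]
diag = √(10.7²+17²+16.2²) = √665.93 = 25.806


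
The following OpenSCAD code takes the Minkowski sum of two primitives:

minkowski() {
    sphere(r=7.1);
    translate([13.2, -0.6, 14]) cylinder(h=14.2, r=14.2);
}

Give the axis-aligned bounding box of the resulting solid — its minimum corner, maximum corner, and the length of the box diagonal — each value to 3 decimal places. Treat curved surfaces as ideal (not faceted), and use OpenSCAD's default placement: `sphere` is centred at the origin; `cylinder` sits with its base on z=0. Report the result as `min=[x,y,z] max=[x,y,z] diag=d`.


A = translate([13.2, -0.6, 14]) cylinder(h=14.2, r=14.2) → bbox [-1,-14.8,14] .. [27.4,13.6,28.2]
B = sphere(r=7.1) → bbox [-7.1,-7.1,-7.1] .. [7.1,7.1,7.1]
lo = A.lo+B.lo = [-1-7.1, -14.8-7.1, 14-7.1] = [-8.100,-21.900,6.900]
hi = A.hi+B.hi = [27.4+7.1, 13.6+7.1, 28.2+7.1] = [34.500,20.700,35.300]
diag = √(42.6²+42.6²+28.4²) = √4436.08 = 66.604

min=[-8.100,-21.900,6.900] max=[34.500,20.700,35.300] diag=66.604


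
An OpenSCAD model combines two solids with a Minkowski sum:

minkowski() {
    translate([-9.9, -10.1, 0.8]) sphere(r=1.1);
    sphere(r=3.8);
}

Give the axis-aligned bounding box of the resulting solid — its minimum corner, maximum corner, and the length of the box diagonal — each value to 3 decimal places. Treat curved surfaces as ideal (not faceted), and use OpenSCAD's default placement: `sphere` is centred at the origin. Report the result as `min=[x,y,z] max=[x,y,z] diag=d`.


min=[-14.800,-15.000,-4.100] max=[-5.000,-5.200,5.700] diag=16.974

A = translate([-9.9, -10.1, 0.8]) sphere(r=1.1) → bbox [-11,-11.2,-0.3] .. [-8.8,-9,1.9]
B = sphere(r=3.8) → bbox [-3.8,-3.8,-3.8] .. [3.8,3.8,3.8]
lo = A.lo+B.lo = [-11-3.8, -11.2-3.8, -0.3-3.8] = [-14.800,-15.000,-4.100]
hi = A.hi+B.hi = [-8.8+3.8, -9+3.8, 1.9+3.8] = [-5.000,-5.200,5.700]
diag = √(9.8²+9.8²+9.8²) = √288.12 = 16.974


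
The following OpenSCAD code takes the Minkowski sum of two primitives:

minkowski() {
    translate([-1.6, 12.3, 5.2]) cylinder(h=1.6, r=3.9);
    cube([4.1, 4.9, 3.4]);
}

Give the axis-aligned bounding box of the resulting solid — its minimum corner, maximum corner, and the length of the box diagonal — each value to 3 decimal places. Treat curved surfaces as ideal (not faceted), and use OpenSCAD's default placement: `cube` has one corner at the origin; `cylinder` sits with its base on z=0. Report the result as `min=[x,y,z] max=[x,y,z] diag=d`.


A = translate([-1.6, 12.3, 5.2]) cylinder(h=1.6, r=3.9) → bbox [-5.5,8.4,5.2] .. [2.3,16.2,6.8]
B = cube([4.1, 4.9, 3.4]) → bbox [0,0,0] .. [4.1,4.9,3.4]
lo = A.lo+B.lo = [-5.5+0, 8.4+0, 5.2+0] = [-5.500,8.400,5.200]
hi = A.hi+B.hi = [2.3+4.1, 16.2+4.9, 6.8+3.4] = [6.400,21.100,10.200]
diag = √(11.9²+12.7²+5²) = √327.9 = 18.108

min=[-5.500,8.400,5.200] max=[6.400,21.100,10.200] diag=18.108


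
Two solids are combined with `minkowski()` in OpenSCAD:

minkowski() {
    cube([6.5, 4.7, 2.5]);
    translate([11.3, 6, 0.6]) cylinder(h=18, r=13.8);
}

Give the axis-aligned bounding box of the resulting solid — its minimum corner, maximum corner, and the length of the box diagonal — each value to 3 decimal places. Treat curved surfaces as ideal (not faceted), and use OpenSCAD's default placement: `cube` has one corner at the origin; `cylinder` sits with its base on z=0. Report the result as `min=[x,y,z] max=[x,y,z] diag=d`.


A = translate([11.3, 6, 0.6]) cylinder(h=18, r=13.8) → bbox [-2.5,-7.8,0.6] .. [25.1,19.8,18.6]
B = cube([6.5, 4.7, 2.5]) → bbox [0,0,0] .. [6.5,4.7,2.5]
lo = A.lo+B.lo = [-2.5+0, -7.8+0, 0.6+0] = [-2.500,-7.800,0.600]
hi = A.hi+B.hi = [25.1+6.5, 19.8+4.7, 18.6+2.5] = [31.600,24.500,21.100]
diag = √(34.1²+32.3²+20.5²) = √2626.35 = 51.248

min=[-2.500,-7.800,0.600] max=[31.600,24.500,21.100] diag=51.248


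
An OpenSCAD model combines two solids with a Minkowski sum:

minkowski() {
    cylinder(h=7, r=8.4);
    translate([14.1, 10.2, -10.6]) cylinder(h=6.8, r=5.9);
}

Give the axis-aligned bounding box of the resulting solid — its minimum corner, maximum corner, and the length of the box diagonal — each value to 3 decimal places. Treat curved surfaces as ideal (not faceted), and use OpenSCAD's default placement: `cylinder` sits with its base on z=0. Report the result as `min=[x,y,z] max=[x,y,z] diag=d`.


A = translate([14.1, 10.2, -10.6]) cylinder(h=6.8, r=5.9) → bbox [8.2,4.3,-10.6] .. [20,16.1,-3.8]
B = cylinder(h=7, r=8.4) → bbox [-8.4,-8.4,0] .. [8.4,8.4,7]
lo = A.lo+B.lo = [8.2-8.4, 4.3-8.4, -10.6+0] = [-0.200,-4.100,-10.600]
hi = A.hi+B.hi = [20+8.4, 16.1+8.4, -3.8+7] = [28.400,24.500,3.200]
diag = √(28.6²+28.6²+13.8²) = √1826.36 = 42.736

min=[-0.200,-4.100,-10.600] max=[28.400,24.500,3.200] diag=42.736


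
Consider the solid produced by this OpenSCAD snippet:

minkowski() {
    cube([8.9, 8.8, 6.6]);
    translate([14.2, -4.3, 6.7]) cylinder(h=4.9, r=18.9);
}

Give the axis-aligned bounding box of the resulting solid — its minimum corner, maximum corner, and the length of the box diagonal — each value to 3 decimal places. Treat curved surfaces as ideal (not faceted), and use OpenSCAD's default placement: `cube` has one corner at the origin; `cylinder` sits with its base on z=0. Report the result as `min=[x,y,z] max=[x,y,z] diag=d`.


A = translate([14.2, -4.3, 6.7]) cylinder(h=4.9, r=18.9) → bbox [-4.7,-23.2,6.7] .. [33.1,14.6,11.6]
B = cube([8.9, 8.8, 6.6]) → bbox [0,0,0] .. [8.9,8.8,6.6]
lo = A.lo+B.lo = [-4.7+0, -23.2+0, 6.7+0] = [-4.700,-23.200,6.700]
hi = A.hi+B.hi = [33.1+8.9, 14.6+8.8, 11.6+6.6] = [42.000,23.400,18.200]
diag = √(46.7²+46.6²+11.5²) = √4484.7 = 66.968

min=[-4.700,-23.200,6.700] max=[42.000,23.400,18.200] diag=66.968


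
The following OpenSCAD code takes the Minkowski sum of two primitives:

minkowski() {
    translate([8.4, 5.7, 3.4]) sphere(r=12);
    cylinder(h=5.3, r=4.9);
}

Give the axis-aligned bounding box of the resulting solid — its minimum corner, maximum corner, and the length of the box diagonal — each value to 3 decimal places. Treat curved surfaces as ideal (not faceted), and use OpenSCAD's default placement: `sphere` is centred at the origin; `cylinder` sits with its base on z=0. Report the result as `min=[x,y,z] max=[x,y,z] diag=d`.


min=[-8.500,-11.200,-8.600] max=[25.300,22.600,20.700] diag=56.066

A = translate([8.4, 5.7, 3.4]) sphere(r=12) → bbox [-3.6,-6.3,-8.6] .. [20.4,17.7,15.4]
B = cylinder(h=5.3, r=4.9) → bbox [-4.9,-4.9,0] .. [4.9,4.9,5.3]
lo = A.lo+B.lo = [-3.6-4.9, -6.3-4.9, -8.6+0] = [-8.500,-11.200,-8.600]
hi = A.hi+B.hi = [20.4+4.9, 17.7+4.9, 15.4+5.3] = [25.300,22.600,20.700]
diag = √(33.8²+33.8²+29.3²) = √3143.37 = 56.066


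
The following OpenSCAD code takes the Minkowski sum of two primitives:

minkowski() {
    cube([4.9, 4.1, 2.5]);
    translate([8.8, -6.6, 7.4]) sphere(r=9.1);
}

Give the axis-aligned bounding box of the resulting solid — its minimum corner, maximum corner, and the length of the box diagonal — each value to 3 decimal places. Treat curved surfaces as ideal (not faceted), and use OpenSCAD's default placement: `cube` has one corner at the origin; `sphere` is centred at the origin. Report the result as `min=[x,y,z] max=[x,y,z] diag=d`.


min=[-0.300,-15.700,-1.700] max=[22.800,6.600,19.000] diag=38.202

A = translate([8.8, -6.6, 7.4]) sphere(r=9.1) → bbox [-0.3,-15.7,-1.7] .. [17.9,2.5,16.5]
B = cube([4.9, 4.1, 2.5]) → bbox [0,0,0] .. [4.9,4.1,2.5]
lo = A.lo+B.lo = [-0.3+0, -15.7+0, -1.7+0] = [-0.300,-15.700,-1.700]
hi = A.hi+B.hi = [17.9+4.9, 2.5+4.1, 16.5+2.5] = [22.800,6.600,19.000]
diag = √(23.1²+22.3²+20.7²) = √1459.39 = 38.202


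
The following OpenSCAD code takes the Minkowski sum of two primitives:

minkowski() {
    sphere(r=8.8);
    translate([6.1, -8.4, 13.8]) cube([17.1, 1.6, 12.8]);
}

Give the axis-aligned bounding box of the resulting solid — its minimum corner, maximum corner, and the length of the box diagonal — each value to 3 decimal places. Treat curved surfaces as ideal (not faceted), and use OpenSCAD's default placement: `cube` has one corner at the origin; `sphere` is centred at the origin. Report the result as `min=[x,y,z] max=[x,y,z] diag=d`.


min=[-2.700,-17.200,5.000] max=[32.000,2.000,35.400] diag=49.969

A = translate([6.1, -8.4, 13.8]) cube([17.1, 1.6, 12.8]) → bbox [6.1,-8.4,13.8] .. [23.2,-6.8,26.6]
B = sphere(r=8.8) → bbox [-8.8,-8.8,-8.8] .. [8.8,8.8,8.8]
lo = A.lo+B.lo = [6.1-8.8, -8.4-8.8, 13.8-8.8] = [-2.700,-17.200,5.000]
hi = A.hi+B.hi = [23.2+8.8, -6.8+8.8, 26.6+8.8] = [32.000,2.000,35.400]
diag = √(34.7²+19.2²+30.4²) = √2496.89 = 49.969


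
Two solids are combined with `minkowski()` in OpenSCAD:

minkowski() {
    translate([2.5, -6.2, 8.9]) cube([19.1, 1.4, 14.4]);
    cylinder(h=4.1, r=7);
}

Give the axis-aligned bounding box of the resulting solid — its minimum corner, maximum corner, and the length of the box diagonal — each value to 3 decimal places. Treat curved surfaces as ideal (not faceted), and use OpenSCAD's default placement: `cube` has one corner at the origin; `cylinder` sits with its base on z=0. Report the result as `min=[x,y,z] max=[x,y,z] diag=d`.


A = translate([2.5, -6.2, 8.9]) cube([19.1, 1.4, 14.4]) → bbox [2.5,-6.2,8.9] .. [21.6,-4.8,23.3]
B = cylinder(h=4.1, r=7) → bbox [-7,-7,0] .. [7,7,4.1]
lo = A.lo+B.lo = [2.5-7, -6.2-7, 8.9+0] = [-4.500,-13.200,8.900]
hi = A.hi+B.hi = [21.6+7, -4.8+7, 23.3+4.1] = [28.600,2.200,27.400]
diag = √(33.1²+15.4²+18.5²) = √1675.02 = 40.927

min=[-4.500,-13.200,8.900] max=[28.600,2.200,27.400] diag=40.927


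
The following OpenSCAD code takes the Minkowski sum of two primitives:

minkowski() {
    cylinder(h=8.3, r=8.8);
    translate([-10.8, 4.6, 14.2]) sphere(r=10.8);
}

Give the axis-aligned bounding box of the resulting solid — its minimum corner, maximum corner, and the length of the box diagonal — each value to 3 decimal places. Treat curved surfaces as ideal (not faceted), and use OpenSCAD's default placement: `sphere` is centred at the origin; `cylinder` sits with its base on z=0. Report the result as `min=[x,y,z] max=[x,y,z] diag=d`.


A = translate([-10.8, 4.6, 14.2]) sphere(r=10.8) → bbox [-21.6,-6.2,3.4] .. [0,15.4,25]
B = cylinder(h=8.3, r=8.8) → bbox [-8.8,-8.8,0] .. [8.8,8.8,8.3]
lo = A.lo+B.lo = [-21.6-8.8, -6.2-8.8, 3.4+0] = [-30.400,-15.000,3.400]
hi = A.hi+B.hi = [0+8.8, 15.4+8.8, 25+8.3] = [8.800,24.200,33.300]
diag = √(39.2²+39.2²+29.9²) = √3967.29 = 62.986

min=[-30.400,-15.000,3.400] max=[8.800,24.200,33.300] diag=62.986


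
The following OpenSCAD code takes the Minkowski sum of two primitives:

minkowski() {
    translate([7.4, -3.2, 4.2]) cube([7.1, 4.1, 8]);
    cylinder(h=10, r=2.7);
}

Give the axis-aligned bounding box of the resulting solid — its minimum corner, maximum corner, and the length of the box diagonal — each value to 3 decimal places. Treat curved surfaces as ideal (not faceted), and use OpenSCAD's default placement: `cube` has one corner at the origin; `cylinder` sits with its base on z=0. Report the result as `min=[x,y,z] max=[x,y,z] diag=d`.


A = translate([7.4, -3.2, 4.2]) cube([7.1, 4.1, 8]) → bbox [7.4,-3.2,4.2] .. [14.5,0.9,12.2]
B = cylinder(h=10, r=2.7) → bbox [-2.7,-2.7,0] .. [2.7,2.7,10]
lo = A.lo+B.lo = [7.4-2.7, -3.2-2.7, 4.2+0] = [4.700,-5.900,4.200]
hi = A.hi+B.hi = [14.5+2.7, 0.9+2.7, 12.2+10] = [17.200,3.600,22.200]
diag = √(12.5²+9.5²+18²) = √570.5 = 23.885

min=[4.700,-5.900,4.200] max=[17.200,3.600,22.200] diag=23.885


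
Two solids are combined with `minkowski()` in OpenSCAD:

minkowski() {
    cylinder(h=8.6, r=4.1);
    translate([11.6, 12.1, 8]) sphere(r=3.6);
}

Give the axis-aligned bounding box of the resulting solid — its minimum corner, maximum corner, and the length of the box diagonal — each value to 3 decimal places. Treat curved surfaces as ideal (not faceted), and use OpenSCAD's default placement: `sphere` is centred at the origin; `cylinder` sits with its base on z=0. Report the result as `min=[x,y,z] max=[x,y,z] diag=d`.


min=[3.900,4.400,4.400] max=[19.300,19.800,20.200] diag=26.907

A = translate([11.6, 12.1, 8]) sphere(r=3.6) → bbox [8,8.5,4.4] .. [15.2,15.7,11.6]
B = cylinder(h=8.6, r=4.1) → bbox [-4.1,-4.1,0] .. [4.1,4.1,8.6]
lo = A.lo+B.lo = [8-4.1, 8.5-4.1, 4.4+0] = [3.900,4.400,4.400]
hi = A.hi+B.hi = [15.2+4.1, 15.7+4.1, 11.6+8.6] = [19.300,19.800,20.200]
diag = √(15.4²+15.4²+15.8²) = √723.96 = 26.907


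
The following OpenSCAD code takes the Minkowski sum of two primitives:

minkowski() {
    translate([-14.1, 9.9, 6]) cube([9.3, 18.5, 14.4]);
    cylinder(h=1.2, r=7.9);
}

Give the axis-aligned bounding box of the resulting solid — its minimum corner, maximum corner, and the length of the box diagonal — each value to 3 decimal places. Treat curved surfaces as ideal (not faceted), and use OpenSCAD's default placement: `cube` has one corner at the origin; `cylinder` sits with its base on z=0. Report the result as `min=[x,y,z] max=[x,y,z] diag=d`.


min=[-22.000,2.000,6.000] max=[3.100,36.300,21.600] diag=45.275

A = translate([-14.1, 9.9, 6]) cube([9.3, 18.5, 14.4]) → bbox [-14.1,9.9,6] .. [-4.8,28.4,20.4]
B = cylinder(h=1.2, r=7.9) → bbox [-7.9,-7.9,0] .. [7.9,7.9,1.2]
lo = A.lo+B.lo = [-14.1-7.9, 9.9-7.9, 6+0] = [-22.000,2.000,6.000]
hi = A.hi+B.hi = [-4.8+7.9, 28.4+7.9, 20.4+1.2] = [3.100,36.300,21.600]
diag = √(25.1²+34.3²+15.6²) = √2049.86 = 45.275


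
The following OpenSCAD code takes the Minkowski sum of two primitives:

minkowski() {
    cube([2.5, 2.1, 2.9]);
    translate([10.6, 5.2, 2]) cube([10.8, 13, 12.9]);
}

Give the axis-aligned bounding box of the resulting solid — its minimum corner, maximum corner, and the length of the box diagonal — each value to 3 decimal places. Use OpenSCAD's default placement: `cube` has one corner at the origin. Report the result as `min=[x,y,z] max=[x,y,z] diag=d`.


min=[10.600,5.200,2.000] max=[23.900,20.300,17.800] diag=25.584

A = translate([10.6, 5.2, 2]) cube([10.8, 13, 12.9]) → bbox [10.6,5.2,2] .. [21.4,18.2,14.9]
B = cube([2.5, 2.1, 2.9]) → bbox [0,0,0] .. [2.5,2.1,2.9]
lo = A.lo+B.lo = [10.6+0, 5.2+0, 2+0] = [10.600,5.200,2.000]
hi = A.hi+B.hi = [21.4+2.5, 18.2+2.1, 14.9+2.9] = [23.900,20.300,17.800]
diag = √(13.3²+15.1²+15.8²) = √654.54 = 25.584


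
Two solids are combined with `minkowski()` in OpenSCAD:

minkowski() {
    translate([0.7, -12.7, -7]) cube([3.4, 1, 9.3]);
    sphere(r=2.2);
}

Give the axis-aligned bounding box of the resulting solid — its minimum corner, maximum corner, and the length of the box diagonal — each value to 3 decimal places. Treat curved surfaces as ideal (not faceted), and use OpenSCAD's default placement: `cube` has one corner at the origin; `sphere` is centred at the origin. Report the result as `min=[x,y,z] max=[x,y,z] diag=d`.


min=[-1.500,-14.900,-9.200] max=[6.300,-9.500,4.500] diag=16.664

A = translate([0.7, -12.7, -7]) cube([3.4, 1, 9.3]) → bbox [0.7,-12.7,-7] .. [4.1,-11.7,2.3]
B = sphere(r=2.2) → bbox [-2.2,-2.2,-2.2] .. [2.2,2.2,2.2]
lo = A.lo+B.lo = [0.7-2.2, -12.7-2.2, -7-2.2] = [-1.500,-14.900,-9.200]
hi = A.hi+B.hi = [4.1+2.2, -11.7+2.2, 2.3+2.2] = [6.300,-9.500,4.500]
diag = √(7.8²+5.4²+13.7²) = √277.69 = 16.664


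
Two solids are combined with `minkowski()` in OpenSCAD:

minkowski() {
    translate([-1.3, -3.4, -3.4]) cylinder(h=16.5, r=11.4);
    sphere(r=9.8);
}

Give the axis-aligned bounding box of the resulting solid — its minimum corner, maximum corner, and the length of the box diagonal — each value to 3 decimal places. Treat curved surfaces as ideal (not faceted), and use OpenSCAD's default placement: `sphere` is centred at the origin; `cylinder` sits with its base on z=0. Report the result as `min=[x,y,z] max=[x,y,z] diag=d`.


A = translate([-1.3, -3.4, -3.4]) cylinder(h=16.5, r=11.4) → bbox [-12.7,-14.8,-3.4] .. [10.1,8,13.1]
B = sphere(r=9.8) → bbox [-9.8,-9.8,-9.8] .. [9.8,9.8,9.8]
lo = A.lo+B.lo = [-12.7-9.8, -14.8-9.8, -3.4-9.8] = [-22.500,-24.600,-13.200]
hi = A.hi+B.hi = [10.1+9.8, 8+9.8, 13.1+9.8] = [19.900,17.800,22.900]
diag = √(42.4²+42.4²+36.1²) = √4898.73 = 69.991

min=[-22.500,-24.600,-13.200] max=[19.900,17.800,22.900] diag=69.991


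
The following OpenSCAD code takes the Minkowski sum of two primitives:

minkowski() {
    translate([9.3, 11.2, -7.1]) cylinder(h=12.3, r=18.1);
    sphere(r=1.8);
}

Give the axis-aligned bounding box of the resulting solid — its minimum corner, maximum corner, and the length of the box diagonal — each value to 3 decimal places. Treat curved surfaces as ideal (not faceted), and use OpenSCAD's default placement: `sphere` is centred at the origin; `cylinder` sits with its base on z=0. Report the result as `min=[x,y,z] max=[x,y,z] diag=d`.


A = translate([9.3, 11.2, -7.1]) cylinder(h=12.3, r=18.1) → bbox [-8.8,-6.9,-7.1] .. [27.4,29.3,5.2]
B = sphere(r=1.8) → bbox [-1.8,-1.8,-1.8] .. [1.8,1.8,1.8]
lo = A.lo+B.lo = [-8.8-1.8, -6.9-1.8, -7.1-1.8] = [-10.600,-8.700,-8.900]
hi = A.hi+B.hi = [27.4+1.8, 29.3+1.8, 5.2+1.8] = [29.200,31.100,7.000]
diag = √(39.8²+39.8²+15.9²) = √3420.89 = 58.488

min=[-10.600,-8.700,-8.900] max=[29.200,31.100,7.000] diag=58.488


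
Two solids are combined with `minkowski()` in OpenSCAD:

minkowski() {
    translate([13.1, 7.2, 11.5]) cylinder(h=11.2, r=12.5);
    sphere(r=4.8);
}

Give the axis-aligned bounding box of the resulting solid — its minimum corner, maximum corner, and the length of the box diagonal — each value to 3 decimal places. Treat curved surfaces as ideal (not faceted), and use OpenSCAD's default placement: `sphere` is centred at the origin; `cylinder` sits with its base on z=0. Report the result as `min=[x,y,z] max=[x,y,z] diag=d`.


min=[-4.200,-10.100,6.700] max=[30.400,24.500,27.500] diag=53.169

A = translate([13.1, 7.2, 11.5]) cylinder(h=11.2, r=12.5) → bbox [0.6,-5.3,11.5] .. [25.6,19.7,22.7]
B = sphere(r=4.8) → bbox [-4.8,-4.8,-4.8] .. [4.8,4.8,4.8]
lo = A.lo+B.lo = [0.6-4.8, -5.3-4.8, 11.5-4.8] = [-4.200,-10.100,6.700]
hi = A.hi+B.hi = [25.6+4.8, 19.7+4.8, 22.7+4.8] = [30.400,24.500,27.500]
diag = √(34.6²+34.6²+20.8²) = √2826.96 = 53.169


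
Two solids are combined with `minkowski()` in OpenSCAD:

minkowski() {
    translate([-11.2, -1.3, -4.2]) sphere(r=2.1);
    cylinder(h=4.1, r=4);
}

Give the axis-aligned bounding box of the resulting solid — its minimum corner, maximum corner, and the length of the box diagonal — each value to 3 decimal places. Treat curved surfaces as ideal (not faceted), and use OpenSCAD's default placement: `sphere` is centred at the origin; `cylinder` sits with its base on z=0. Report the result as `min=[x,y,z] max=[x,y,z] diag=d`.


A = translate([-11.2, -1.3, -4.2]) sphere(r=2.1) → bbox [-13.3,-3.4,-6.3] .. [-9.1,0.8,-2.1]
B = cylinder(h=4.1, r=4) → bbox [-4,-4,0] .. [4,4,4.1]
lo = A.lo+B.lo = [-13.3-4, -3.4-4, -6.3+0] = [-17.300,-7.400,-6.300]
hi = A.hi+B.hi = [-9.1+4, 0.8+4, -2.1+4.1] = [-5.100,4.800,2.000]
diag = √(12.2²+12.2²+8.3²) = √366.57 = 19.146

min=[-17.300,-7.400,-6.300] max=[-5.100,4.800,2.000] diag=19.146


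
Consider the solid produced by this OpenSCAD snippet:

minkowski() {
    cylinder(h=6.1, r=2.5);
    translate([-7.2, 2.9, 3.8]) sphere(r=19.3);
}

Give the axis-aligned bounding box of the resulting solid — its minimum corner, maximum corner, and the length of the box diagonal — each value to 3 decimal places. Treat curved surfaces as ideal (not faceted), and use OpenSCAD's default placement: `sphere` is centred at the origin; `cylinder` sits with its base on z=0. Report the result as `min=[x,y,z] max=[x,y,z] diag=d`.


min=[-29.000,-18.900,-15.500] max=[14.600,24.700,29.200] diag=76.158

A = translate([-7.2, 2.9, 3.8]) sphere(r=19.3) → bbox [-26.5,-16.4,-15.5] .. [12.1,22.2,23.1]
B = cylinder(h=6.1, r=2.5) → bbox [-2.5,-2.5,0] .. [2.5,2.5,6.1]
lo = A.lo+B.lo = [-26.5-2.5, -16.4-2.5, -15.5+0] = [-29.000,-18.900,-15.500]
hi = A.hi+B.hi = [12.1+2.5, 22.2+2.5, 23.1+6.1] = [14.600,24.700,29.200]
diag = √(43.6²+43.6²+44.7²) = √5800.01 = 76.158


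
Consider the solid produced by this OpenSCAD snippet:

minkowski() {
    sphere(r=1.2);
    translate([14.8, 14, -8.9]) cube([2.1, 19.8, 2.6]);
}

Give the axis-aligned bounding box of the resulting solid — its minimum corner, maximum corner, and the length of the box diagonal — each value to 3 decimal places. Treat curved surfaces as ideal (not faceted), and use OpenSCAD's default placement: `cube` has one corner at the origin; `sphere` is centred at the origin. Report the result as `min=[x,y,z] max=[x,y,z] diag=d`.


A = translate([14.8, 14, -8.9]) cube([2.1, 19.8, 2.6]) → bbox [14.8,14,-8.9] .. [16.9,33.8,-6.3]
B = sphere(r=1.2) → bbox [-1.2,-1.2,-1.2] .. [1.2,1.2,1.2]
lo = A.lo+B.lo = [14.8-1.2, 14-1.2, -8.9-1.2] = [13.600,12.800,-10.100]
hi = A.hi+B.hi = [16.9+1.2, 33.8+1.2, -6.3+1.2] = [18.100,35.000,-5.100]
diag = √(4.5²+22.2²+5²) = √538.09 = 23.197

min=[13.600,12.800,-10.100] max=[18.100,35.000,-5.100] diag=23.197
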